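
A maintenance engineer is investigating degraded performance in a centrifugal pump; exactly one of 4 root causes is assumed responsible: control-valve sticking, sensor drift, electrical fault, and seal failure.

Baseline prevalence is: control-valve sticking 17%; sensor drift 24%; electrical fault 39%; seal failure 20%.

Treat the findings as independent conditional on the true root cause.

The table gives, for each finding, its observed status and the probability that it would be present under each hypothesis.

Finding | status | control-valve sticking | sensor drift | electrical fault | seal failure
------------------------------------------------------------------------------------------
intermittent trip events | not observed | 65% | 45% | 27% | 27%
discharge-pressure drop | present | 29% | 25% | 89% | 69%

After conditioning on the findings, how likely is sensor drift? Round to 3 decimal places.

By Bayes' rule with conditional independence, the unnormalized weight for each hypothesis is prior × ∏ likelihoods (using 1 − P(present | H) for each absent finding):
  control-valve sticking: 0.17 × (1 − 0.65) × 0.29 = 0.017255
  sensor drift: 0.24 × (1 − 0.45) × 0.25 = 0.033
  electrical fault: 0.39 × (1 − 0.27) × 0.89 = 0.25338
  seal failure: 0.20 × (1 − 0.27) × 0.69 = 0.10074
The unnormalized weights sum to 0.40438.
P(sensor drift | evidence) = 0.033 / 0.40438 ≈ 0.082.

0.082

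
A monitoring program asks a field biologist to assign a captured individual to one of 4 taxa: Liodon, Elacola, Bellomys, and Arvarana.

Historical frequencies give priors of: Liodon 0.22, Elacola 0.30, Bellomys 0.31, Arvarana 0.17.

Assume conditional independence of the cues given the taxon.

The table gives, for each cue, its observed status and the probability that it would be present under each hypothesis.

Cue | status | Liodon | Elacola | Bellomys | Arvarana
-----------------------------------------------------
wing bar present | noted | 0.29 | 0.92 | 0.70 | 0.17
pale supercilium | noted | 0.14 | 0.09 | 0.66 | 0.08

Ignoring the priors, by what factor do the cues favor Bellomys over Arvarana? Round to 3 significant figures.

34.0

Take the product of per-cue likelihoods under each hypothesis, then divide.
  Bellomys: 0.70 × 0.66 = 0.462
  Arvarana: 0.17 × 0.08 = 0.0136
Bayes factor = 0.462 / 0.0136 ≈ 34.0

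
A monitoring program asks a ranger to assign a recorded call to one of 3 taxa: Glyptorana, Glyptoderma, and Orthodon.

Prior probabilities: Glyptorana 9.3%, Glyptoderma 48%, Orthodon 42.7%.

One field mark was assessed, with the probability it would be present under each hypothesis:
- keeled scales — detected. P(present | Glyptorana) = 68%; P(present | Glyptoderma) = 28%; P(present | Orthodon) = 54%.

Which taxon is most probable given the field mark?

Multiply each prior by the likelihood of the field mark:
  Glyptorana: 0.093 × 0.68 = 0.06324
  Glyptoderma: 0.480 × 0.28 = 0.1344
  Orthodon: 0.427 × 0.54 = 0.23058
The unnormalized weights sum to 0.42822.
P(Glyptorana | evidence) ≈ 0.06324 / 0.42822 ≈ 0.148
P(Glyptoderma | evidence) ≈ 0.1344 / 0.42822 ≈ 0.314
P(Orthodon | evidence) ≈ 0.23058 / 0.42822 ≈ 0.538
The largest is 0.538, so Orthodon is most probable.

Orthodon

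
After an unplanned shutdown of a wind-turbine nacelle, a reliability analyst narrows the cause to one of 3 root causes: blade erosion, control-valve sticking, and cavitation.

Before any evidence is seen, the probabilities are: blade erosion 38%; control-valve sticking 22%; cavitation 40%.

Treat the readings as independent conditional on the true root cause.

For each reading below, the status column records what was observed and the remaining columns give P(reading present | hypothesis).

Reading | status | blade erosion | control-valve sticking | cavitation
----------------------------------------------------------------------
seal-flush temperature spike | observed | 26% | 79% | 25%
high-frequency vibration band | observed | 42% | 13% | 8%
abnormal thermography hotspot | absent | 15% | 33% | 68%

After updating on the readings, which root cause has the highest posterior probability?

By Bayes' rule with conditional independence, the unnormalized weight for each hypothesis is prior × ∏ likelihoods (using 1 − P(present | H) for each absent reading):
  blade erosion: 0.38 × 0.26 × 0.42 × (1 − 0.15) = 0.035272
  control-valve sticking: 0.22 × 0.79 × 0.13 × (1 − 0.33) = 0.015138
  cavitation: 0.40 × 0.25 × 0.08 × (1 − 0.68) = 0.00256
Normalizing constant Z = 0.035272 + 0.015138 + 0.00256 = 0.05297.
P(blade erosion | evidence) ≈ 0.035272 / 0.05297 ≈ 0.666
P(control-valve sticking | evidence) ≈ 0.015138 / 0.05297 ≈ 0.286
P(cavitation | evidence) ≈ 0.00256 / 0.05297 ≈ 0.048
The largest is 0.666, so blade erosion is most probable.

blade erosion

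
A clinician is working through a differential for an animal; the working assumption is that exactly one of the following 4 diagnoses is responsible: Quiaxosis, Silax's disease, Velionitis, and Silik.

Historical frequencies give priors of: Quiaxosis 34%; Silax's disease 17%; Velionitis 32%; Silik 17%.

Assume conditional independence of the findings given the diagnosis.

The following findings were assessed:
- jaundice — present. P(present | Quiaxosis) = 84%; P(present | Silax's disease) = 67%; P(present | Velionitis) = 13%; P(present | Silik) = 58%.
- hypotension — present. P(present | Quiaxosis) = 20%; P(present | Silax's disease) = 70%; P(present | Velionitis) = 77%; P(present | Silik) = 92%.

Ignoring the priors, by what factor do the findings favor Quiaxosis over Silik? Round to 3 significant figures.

Take the product of per-finding likelihoods under each hypothesis, then divide.
  Quiaxosis: 0.84 × 0.20 = 0.168
  Silik: 0.58 × 0.92 = 0.5336
Bayes factor = 0.168 / 0.5336 ≈ 0.315

0.315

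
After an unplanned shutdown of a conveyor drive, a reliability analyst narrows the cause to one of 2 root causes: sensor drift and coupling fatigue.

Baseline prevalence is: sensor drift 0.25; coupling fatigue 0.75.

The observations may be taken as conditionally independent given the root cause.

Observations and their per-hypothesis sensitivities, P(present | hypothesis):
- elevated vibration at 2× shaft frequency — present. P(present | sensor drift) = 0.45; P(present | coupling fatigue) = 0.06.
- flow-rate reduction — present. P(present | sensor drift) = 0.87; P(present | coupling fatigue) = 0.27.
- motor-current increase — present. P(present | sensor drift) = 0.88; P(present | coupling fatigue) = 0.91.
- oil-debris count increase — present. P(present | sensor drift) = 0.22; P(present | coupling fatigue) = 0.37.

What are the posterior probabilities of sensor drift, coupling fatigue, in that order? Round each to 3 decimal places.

0.822, 0.178

For each hypothesis, the unnormalized posterior weight is prior × product of the observation likelihoods:
  sensor drift: 0.25 × 0.45 × 0.87 × 0.88 × 0.22 = 0.018949
  coupling fatigue: 0.75 × 0.06 × 0.27 × 0.91 × 0.37 = 0.0040909
The unnormalized weights sum to 0.02304.
P(sensor drift | evidence) = 0.018949 / 0.02304 ≈ 0.822
P(coupling fatigue | evidence) = 0.0040909 / 0.02304 ≈ 0.178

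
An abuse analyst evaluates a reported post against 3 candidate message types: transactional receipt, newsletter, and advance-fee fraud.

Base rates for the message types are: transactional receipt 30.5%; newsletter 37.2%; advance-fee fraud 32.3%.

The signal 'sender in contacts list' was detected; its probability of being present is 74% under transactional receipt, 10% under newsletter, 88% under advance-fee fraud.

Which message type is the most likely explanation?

Multiply each prior by the likelihood of the signal:
  transactional receipt: 0.305 × 0.74 = 0.2257
  newsletter: 0.372 × 0.10 = 0.0372
  advance-fee fraud: 0.323 × 0.88 = 0.28424
Marginal likelihood of the evidence = 0.54714.
P(transactional receipt | evidence) ≈ 0.2257 / 0.54714 ≈ 0.413
P(newsletter | evidence) ≈ 0.0372 / 0.54714 ≈ 0.068
P(advance-fee fraud | evidence) ≈ 0.28424 / 0.54714 ≈ 0.520
The largest is 0.520, so advance-fee fraud is most probable.

advance-fee fraud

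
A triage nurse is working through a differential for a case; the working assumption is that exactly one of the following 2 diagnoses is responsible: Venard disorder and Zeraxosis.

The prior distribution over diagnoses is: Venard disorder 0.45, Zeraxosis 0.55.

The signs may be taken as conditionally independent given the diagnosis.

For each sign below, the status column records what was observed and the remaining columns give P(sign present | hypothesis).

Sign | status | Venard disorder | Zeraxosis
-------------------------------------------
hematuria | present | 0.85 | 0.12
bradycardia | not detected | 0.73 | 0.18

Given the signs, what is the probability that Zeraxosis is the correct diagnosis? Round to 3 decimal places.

For each hypothesis, the unnormalized posterior weight is prior × product of the sign likelihoods (using 1 − P(present | H) for each absent sign):
  Venard disorder: 0.45 × 0.85 × (1 − 0.73) = 0.10328
  Zeraxosis: 0.55 × 0.12 × (1 − 0.18) = 0.05412
The unnormalized weights sum to 0.1574.
P(Zeraxosis | evidence) = 0.05412 / 0.1574 ≈ 0.344.

0.344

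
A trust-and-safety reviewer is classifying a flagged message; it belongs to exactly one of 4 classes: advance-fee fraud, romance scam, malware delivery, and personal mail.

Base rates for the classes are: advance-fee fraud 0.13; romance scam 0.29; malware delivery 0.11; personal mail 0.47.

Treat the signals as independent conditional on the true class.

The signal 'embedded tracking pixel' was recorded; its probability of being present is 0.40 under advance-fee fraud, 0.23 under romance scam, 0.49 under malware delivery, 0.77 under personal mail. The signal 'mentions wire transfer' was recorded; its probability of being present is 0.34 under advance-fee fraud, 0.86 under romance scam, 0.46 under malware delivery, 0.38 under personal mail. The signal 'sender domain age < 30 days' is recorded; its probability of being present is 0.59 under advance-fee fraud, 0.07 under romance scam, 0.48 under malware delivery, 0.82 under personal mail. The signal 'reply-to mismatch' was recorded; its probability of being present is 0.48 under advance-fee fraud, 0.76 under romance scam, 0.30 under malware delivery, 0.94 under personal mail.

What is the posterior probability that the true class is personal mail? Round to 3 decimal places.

For each hypothesis, the unnormalized posterior weight is prior × product of the signal likelihoods:
  advance-fee fraud: 0.13 × 0.40 × 0.34 × 0.59 × 0.48 = 0.005007
  romance scam: 0.29 × 0.23 × 0.86 × 0.07 × 0.76 = 0.0030517
  malware delivery: 0.11 × 0.49 × 0.46 × 0.48 × 0.30 = 0.0035703
  personal mail: 0.47 × 0.77 × 0.38 × 0.82 × 0.94 = 0.106
Normalizing constant Z = 0.005007 + 0.0030517 + 0.0035703 + 0.106 = 0.11763.
P(personal mail | evidence) = 0.106 / 0.11763 ≈ 0.901.

0.901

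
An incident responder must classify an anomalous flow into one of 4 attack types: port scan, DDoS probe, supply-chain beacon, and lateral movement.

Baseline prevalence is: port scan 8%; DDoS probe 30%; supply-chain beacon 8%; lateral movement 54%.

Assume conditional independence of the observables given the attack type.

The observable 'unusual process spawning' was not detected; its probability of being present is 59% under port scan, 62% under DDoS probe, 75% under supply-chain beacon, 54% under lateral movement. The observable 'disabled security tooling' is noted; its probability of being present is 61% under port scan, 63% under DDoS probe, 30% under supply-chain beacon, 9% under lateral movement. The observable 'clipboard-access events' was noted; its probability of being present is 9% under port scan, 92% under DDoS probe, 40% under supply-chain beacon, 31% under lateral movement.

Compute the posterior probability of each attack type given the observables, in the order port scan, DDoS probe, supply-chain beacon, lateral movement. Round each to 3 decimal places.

For each hypothesis, the unnormalized posterior weight is prior × product of the observable likelihoods (using 1 − P(present | H) for each absent observable):
  port scan: 0.08 × (1 − 0.59) × 0.61 × 0.09 = 0.0018007
  DDoS probe: 0.30 × (1 − 0.62) × 0.63 × 0.92 = 0.066074
  supply-chain beacon: 0.08 × (1 − 0.75) × 0.30 × 0.40 = 0.0024
  lateral movement: 0.54 × (1 − 0.54) × 0.09 × 0.31 = 0.0069304
The unnormalized weights sum to 0.077205.
P(port scan | evidence) = 0.0018007 / 0.077205 ≈ 0.023
P(DDoS probe | evidence) = 0.066074 / 0.077205 ≈ 0.856
P(supply-chain beacon | evidence) = 0.0024 / 0.077205 ≈ 0.031
P(lateral movement | evidence) = 0.0069304 / 0.077205 ≈ 0.090

0.023, 0.856, 0.031, 0.090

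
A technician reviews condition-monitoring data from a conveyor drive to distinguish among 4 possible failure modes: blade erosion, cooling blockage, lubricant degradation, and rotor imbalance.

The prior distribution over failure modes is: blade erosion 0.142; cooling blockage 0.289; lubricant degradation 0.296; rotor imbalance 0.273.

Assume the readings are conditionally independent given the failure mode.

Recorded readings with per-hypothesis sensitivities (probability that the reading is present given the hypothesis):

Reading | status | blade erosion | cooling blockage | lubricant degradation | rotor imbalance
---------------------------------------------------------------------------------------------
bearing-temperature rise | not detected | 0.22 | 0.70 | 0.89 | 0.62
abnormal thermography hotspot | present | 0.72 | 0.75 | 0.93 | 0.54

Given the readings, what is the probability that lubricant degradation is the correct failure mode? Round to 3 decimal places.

By Bayes' rule with conditional independence, the unnormalized weight for each hypothesis is prior × ∏ likelihoods (using 1 − P(present | H) for each absent reading):
  blade erosion: 0.142 × (1 − 0.22) × 0.72 = 0.079747
  cooling blockage: 0.289 × (1 − 0.70) × 0.75 = 0.065025
  lubricant degradation: 0.296 × (1 − 0.89) × 0.93 = 0.030281
  rotor imbalance: 0.273 × (1 − 0.62) × 0.54 = 0.05602
Marginal likelihood of the evidence = 0.23107.
P(lubricant degradation | evidence) = 0.030281 / 0.23107 ≈ 0.131.

0.131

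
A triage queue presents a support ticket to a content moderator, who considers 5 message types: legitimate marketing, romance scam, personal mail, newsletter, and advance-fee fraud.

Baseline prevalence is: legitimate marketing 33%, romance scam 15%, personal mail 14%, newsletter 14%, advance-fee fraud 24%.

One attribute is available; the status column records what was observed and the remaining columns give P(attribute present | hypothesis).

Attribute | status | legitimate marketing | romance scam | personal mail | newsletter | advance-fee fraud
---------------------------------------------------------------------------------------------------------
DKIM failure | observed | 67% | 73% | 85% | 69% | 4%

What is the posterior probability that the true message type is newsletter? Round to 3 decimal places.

For each hypothesis, the unnormalized posterior weight is prior × likelihood:
  legitimate marketing: 0.33 × 0.67 = 0.2211
  romance scam: 0.15 × 0.73 = 0.1095
  personal mail: 0.14 × 0.85 = 0.119
  newsletter: 0.14 × 0.69 = 0.0966
  advance-fee fraud: 0.24 × 0.04 = 0.0096
Normalizing constant Z = 0.2211 + 0.1095 + 0.119 + 0.0966 + 0.0096 = 0.5558.
P(newsletter | evidence) = 0.0966 / 0.5558 ≈ 0.174.

0.174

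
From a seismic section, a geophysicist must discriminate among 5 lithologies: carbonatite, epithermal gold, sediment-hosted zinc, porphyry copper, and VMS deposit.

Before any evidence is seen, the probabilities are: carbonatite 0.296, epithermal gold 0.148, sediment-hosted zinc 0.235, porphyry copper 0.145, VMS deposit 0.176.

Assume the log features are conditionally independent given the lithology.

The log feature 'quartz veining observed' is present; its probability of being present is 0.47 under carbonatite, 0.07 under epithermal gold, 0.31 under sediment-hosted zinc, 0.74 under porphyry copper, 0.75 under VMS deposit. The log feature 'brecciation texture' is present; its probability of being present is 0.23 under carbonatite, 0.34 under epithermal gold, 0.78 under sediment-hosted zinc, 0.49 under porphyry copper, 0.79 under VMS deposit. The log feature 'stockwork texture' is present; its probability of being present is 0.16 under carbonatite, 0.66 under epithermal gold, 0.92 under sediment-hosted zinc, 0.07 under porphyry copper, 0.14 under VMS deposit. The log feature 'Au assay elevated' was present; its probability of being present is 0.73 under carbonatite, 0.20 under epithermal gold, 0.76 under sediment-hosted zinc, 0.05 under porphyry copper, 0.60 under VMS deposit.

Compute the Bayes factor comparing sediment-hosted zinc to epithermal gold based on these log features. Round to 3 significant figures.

Joint likelihood of the log feature pattern under each hypothesis:
  sediment-hosted zinc: 0.31 × 0.78 × 0.92 × 0.76 = 0.16907
  epithermal gold: 0.07 × 0.34 × 0.66 × 0.20 = 0.0031416
Bayes factor = 0.16907 / 0.0031416 ≈ 53.8

53.8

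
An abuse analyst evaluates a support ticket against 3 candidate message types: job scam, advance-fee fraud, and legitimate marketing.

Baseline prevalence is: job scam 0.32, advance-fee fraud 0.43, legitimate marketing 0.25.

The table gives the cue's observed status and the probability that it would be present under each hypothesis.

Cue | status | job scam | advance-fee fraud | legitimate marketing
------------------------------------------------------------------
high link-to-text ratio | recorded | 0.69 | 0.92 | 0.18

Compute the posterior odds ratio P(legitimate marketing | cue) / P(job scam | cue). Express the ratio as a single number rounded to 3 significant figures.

The normalizing constant cancels in an odds ratio, so compute prior × likelihood for the two hypotheses only:
  legitimate marketing: 0.25 × 0.18 = 0.045
  job scam: 0.32 × 0.69 = 0.2208
Posterior odds = 0.045 / 0.2208 ≈ 0.204.

0.204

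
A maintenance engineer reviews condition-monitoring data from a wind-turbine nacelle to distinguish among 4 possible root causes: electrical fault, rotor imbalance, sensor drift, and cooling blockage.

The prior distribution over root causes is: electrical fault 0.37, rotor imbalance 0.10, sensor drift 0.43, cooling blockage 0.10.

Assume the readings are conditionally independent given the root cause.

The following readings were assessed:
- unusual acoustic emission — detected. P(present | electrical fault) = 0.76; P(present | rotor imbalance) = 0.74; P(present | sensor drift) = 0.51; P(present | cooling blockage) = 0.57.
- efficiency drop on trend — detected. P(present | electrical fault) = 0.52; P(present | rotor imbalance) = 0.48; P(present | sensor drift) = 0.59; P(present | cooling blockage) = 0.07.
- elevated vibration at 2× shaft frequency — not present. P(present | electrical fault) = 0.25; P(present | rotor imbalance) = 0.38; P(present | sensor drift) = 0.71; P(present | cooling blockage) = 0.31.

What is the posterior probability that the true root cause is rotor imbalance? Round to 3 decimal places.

For each hypothesis, the unnormalized posterior weight is prior × product of the reading likelihoods (using 1 − P(present | H) for each absent reading):
  electrical fault: 0.37 × 0.76 × 0.52 × (1 − 0.25) = 0.10967
  rotor imbalance: 0.10 × 0.74 × 0.48 × (1 − 0.38) = 0.022022
  sensor drift: 0.43 × 0.51 × 0.59 × (1 − 0.71) = 0.037522
  cooling blockage: 0.10 × 0.57 × 0.07 × (1 − 0.31) = 0.0027531
The unnormalized weights sum to 0.17197.
P(rotor imbalance | evidence) = 0.022022 / 0.17197 ≈ 0.128.

0.128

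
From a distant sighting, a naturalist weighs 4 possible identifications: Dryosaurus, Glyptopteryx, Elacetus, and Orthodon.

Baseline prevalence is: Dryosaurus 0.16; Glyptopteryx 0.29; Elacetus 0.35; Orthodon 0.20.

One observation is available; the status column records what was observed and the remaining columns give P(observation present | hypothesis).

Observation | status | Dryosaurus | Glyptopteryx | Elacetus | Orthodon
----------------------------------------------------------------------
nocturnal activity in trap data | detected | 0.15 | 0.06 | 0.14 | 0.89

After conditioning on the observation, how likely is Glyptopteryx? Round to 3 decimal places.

0.065

By Bayes' rule, the unnormalized weight for each hypothesis is prior × likelihood:
  Dryosaurus: 0.16 × 0.15 = 0.024
  Glyptopteryx: 0.29 × 0.06 = 0.0174
  Elacetus: 0.35 × 0.14 = 0.049
  Orthodon: 0.20 × 0.89 = 0.178
Marginal likelihood of the evidence = 0.2684.
P(Glyptopteryx | evidence) = 0.0174 / 0.2684 ≈ 0.065.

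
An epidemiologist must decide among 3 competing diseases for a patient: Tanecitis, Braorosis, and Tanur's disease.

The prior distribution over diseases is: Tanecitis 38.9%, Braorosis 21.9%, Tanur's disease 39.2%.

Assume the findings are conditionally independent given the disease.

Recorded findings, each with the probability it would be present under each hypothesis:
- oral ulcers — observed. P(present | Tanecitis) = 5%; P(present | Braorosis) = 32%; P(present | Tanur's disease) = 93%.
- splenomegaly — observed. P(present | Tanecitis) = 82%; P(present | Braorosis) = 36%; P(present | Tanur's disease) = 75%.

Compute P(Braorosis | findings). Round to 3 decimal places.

By Bayes' rule with conditional independence, the unnormalized weight for each hypothesis is prior × ∏ likelihoods:
  Tanecitis: 0.389 × 0.05 × 0.82 = 0.015949
  Braorosis: 0.219 × 0.32 × 0.36 = 0.025229
  Tanur's disease: 0.392 × 0.93 × 0.75 = 0.27342
Marginal likelihood of the evidence = 0.3146.
P(Braorosis | evidence) = 0.025229 / 0.3146 ≈ 0.080.

0.080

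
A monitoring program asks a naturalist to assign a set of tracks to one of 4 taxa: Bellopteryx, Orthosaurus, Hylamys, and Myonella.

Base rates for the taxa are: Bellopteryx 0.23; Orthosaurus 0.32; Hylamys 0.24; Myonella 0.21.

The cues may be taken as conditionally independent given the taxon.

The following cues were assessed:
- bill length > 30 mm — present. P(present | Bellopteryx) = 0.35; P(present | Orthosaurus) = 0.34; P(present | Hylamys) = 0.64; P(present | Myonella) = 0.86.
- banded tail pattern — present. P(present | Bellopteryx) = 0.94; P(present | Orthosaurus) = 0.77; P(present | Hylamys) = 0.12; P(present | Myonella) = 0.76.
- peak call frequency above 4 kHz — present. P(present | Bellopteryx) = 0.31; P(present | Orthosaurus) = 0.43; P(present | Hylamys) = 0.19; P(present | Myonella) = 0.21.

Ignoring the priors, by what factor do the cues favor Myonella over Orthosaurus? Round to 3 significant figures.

1.22

Take the product of per-cue likelihoods under each hypothesis, then divide.
  Myonella: 0.86 × 0.76 × 0.21 = 0.13726
  Orthosaurus: 0.34 × 0.77 × 0.43 = 0.11257
Bayes factor = 0.13726 / 0.11257 ≈ 1.22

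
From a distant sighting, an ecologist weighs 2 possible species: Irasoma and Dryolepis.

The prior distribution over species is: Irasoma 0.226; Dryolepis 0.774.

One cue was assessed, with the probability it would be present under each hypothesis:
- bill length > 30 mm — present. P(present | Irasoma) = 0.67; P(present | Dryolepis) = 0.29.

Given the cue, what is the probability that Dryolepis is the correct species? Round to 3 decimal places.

For each hypothesis, the unnormalized posterior weight is prior × likelihood:
  Irasoma: 0.226 × 0.67 = 0.15142
  Dryolepis: 0.774 × 0.29 = 0.22446
The unnormalized weights sum to 0.37588.
P(Dryolepis | evidence) = 0.22446 / 0.37588 ≈ 0.597.

0.597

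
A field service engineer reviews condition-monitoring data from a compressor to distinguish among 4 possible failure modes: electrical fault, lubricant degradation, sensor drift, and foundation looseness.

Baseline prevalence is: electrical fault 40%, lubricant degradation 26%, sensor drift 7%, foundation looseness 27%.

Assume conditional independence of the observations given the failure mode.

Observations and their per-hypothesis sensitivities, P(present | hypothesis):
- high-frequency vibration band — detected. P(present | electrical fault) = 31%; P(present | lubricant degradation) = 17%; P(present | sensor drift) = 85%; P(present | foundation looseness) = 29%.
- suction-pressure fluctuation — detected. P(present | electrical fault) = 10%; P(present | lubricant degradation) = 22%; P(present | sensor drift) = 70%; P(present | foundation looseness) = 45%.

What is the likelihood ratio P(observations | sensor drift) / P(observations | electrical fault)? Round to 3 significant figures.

19.2

Take the product of per-observation likelihoods under each hypothesis, then divide.
  sensor drift: 0.85 × 0.70 = 0.595
  electrical fault: 0.31 × 0.10 = 0.031
Bayes factor = 0.595 / 0.031 ≈ 19.2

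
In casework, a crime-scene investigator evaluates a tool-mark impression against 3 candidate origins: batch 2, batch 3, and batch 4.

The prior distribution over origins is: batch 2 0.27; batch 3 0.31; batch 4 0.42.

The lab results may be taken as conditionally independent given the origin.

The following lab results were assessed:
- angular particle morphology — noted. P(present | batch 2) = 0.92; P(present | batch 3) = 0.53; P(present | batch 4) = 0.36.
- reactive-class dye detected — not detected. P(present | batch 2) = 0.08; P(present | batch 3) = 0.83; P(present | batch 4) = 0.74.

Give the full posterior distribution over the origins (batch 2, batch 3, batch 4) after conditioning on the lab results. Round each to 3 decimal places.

Multiply each prior by the joint likelihood of the lab result pattern (using 1 − P(present | H) for each absent lab result):
  batch 2: 0.27 × 0.92 × (1 − 0.08) = 0.22853
  batch 3: 0.31 × 0.53 × (1 − 0.83) = 0.027931
  batch 4: 0.42 × 0.36 × (1 − 0.74) = 0.039312
Normalizing constant Z = 0.22853 + 0.027931 + 0.039312 = 0.29577.
P(batch 2 | evidence) = 0.22853 / 0.29577 ≈ 0.773
P(batch 3 | evidence) = 0.027931 / 0.29577 ≈ 0.094
P(batch 4 | evidence) = 0.039312 / 0.29577 ≈ 0.133

0.773, 0.094, 0.133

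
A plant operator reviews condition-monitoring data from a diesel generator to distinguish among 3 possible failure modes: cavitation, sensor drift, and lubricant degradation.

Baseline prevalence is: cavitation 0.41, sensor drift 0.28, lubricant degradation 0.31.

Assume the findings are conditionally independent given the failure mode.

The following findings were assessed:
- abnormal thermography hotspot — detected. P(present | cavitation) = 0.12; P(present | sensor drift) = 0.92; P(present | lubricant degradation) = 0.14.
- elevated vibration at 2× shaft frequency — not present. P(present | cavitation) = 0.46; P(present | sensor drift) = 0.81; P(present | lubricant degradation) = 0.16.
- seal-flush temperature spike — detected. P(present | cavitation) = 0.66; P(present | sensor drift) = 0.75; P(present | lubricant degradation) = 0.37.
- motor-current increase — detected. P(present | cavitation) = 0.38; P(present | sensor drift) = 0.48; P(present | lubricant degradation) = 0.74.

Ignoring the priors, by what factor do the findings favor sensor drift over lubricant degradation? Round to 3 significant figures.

1.95

The Bayes factor is the ratio of the joint likelihoods of the evidence pattern under the two hypotheses (using 1 − P(present | H) for each absent finding).
  sensor drift: 0.92 × (1 − 0.81) × 0.75 × 0.48 = 0.062928
  lubricant degradation: 0.14 × (1 − 0.16) × 0.37 × 0.74 = 0.032199
Bayes factor = 0.062928 / 0.032199 ≈ 1.95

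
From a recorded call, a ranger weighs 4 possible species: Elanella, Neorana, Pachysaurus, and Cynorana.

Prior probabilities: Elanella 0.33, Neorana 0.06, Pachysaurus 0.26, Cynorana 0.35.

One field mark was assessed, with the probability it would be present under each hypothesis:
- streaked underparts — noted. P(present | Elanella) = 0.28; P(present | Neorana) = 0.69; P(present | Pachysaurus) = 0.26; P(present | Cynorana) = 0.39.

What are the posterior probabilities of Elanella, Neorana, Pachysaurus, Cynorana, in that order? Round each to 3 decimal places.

By Bayes' rule, the unnormalized weight for each hypothesis is prior × likelihood:
  Elanella: 0.33 × 0.28 = 0.0924
  Neorana: 0.06 × 0.69 = 0.0414
  Pachysaurus: 0.26 × 0.26 = 0.0676
  Cynorana: 0.35 × 0.39 = 0.1365
Normalizing constant Z = 0.0924 + 0.0414 + 0.0676 + 0.1365 = 0.3379.
P(Elanella | evidence) = 0.0924 / 0.3379 ≈ 0.273
P(Neorana | evidence) = 0.0414 / 0.3379 ≈ 0.123
P(Pachysaurus | evidence) = 0.0676 / 0.3379 ≈ 0.200
P(Cynorana | evidence) = 0.1365 / 0.3379 ≈ 0.404

0.273, 0.123, 0.200, 0.404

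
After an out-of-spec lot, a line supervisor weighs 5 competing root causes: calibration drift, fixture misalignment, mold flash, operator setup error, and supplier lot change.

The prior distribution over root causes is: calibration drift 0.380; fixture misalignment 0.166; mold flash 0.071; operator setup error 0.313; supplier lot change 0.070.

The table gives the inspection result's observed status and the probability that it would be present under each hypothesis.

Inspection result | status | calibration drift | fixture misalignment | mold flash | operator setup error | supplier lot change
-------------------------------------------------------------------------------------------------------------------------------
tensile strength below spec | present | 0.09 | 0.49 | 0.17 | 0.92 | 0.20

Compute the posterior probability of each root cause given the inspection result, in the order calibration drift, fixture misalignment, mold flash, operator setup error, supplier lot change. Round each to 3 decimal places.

0.080, 0.189, 0.028, 0.670, 0.033

Multiply each prior by the likelihood of the inspection result:
  calibration drift: 0.380 × 0.09 = 0.0342
  fixture misalignment: 0.166 × 0.49 = 0.08134
  mold flash: 0.071 × 0.17 = 0.01207
  operator setup error: 0.313 × 0.92 = 0.28796
  supplier lot change: 0.070 × 0.20 = 0.014
Normalizing constant Z = 0.0342 + 0.08134 + 0.01207 + 0.28796 + 0.014 = 0.42957.
P(calibration drift | evidence) = 0.0342 / 0.42957 ≈ 0.080
P(fixture misalignment | evidence) = 0.08134 / 0.42957 ≈ 0.189
P(mold flash | evidence) = 0.01207 / 0.42957 ≈ 0.028
P(operator setup error | evidence) = 0.28796 / 0.42957 ≈ 0.670
P(supplier lot change | evidence) = 0.014 / 0.42957 ≈ 0.033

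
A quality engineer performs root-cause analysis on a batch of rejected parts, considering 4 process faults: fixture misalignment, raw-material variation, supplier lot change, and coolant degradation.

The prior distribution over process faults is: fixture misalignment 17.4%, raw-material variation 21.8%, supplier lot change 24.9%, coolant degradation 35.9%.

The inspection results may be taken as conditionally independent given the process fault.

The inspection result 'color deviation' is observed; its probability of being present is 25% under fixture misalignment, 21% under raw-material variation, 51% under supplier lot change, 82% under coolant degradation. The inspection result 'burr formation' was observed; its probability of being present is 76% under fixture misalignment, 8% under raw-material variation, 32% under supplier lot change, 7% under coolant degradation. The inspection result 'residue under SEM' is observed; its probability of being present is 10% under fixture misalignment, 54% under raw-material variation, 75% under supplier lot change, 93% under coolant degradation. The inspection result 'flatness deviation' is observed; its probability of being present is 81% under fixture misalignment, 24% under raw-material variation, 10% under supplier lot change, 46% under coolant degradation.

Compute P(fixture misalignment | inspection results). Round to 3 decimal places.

0.178

For each hypothesis, the unnormalized posterior weight is prior × product of the inspection result likelihoods:
  fixture misalignment: 0.174 × 0.25 × 0.76 × 0.10 × 0.81 = 0.0026779
  raw-material variation: 0.218 × 0.21 × 0.08 × 0.54 × 0.24 = 0.00047465
  supplier lot change: 0.249 × 0.51 × 0.32 × 0.75 × 0.10 = 0.0030478
  coolant degradation: 0.359 × 0.82 × 0.07 × 0.93 × 0.46 = 0.0088155
Marginal likelihood of the evidence = 0.015016.
P(fixture misalignment | evidence) = 0.0026779 / 0.015016 ≈ 0.178.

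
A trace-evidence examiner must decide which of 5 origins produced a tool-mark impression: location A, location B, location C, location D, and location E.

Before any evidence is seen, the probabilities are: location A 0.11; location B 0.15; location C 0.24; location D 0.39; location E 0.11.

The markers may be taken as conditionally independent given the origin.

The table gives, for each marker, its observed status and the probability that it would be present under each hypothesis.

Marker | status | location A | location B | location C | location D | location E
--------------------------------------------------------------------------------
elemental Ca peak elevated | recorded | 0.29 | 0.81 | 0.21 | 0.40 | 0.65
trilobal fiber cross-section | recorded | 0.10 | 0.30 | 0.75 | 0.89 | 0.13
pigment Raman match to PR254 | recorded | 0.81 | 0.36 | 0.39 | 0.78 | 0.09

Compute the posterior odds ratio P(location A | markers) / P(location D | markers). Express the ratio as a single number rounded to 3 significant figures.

Unnormalized posterior weight (prior times the marker likelihoods) for each of the two hypotheses:
  location A: 0.11 × 0.29 × 0.10 × 0.81 = 0.0025839
  location D: 0.39 × 0.40 × 0.89 × 0.78 = 0.1083
Odds(location A : location D) = 0.0025839 / 0.1083 ≈ 0.0239.

0.0239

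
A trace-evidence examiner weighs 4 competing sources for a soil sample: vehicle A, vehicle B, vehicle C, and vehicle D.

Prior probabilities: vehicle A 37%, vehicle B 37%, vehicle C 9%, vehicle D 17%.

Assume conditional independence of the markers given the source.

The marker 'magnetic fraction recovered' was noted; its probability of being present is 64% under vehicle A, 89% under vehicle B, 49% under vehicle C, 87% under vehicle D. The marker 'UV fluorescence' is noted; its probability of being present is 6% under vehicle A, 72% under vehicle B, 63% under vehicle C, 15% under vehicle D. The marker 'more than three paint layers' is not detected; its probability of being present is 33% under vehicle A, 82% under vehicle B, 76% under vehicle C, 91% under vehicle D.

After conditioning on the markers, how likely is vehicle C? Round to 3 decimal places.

By Bayes' rule with conditional independence, the unnormalized weight for each hypothesis is prior × ∏ likelihoods (using 1 − P(present | H) for each absent marker):
  vehicle A: 0.37 × 0.64 × 0.06 × (1 − 0.33) = 0.0095194
  vehicle B: 0.37 × 0.89 × 0.72 × (1 − 0.82) = 0.042677
  vehicle C: 0.09 × 0.49 × 0.63 × (1 − 0.76) = 0.0066679
  vehicle D: 0.17 × 0.87 × 0.15 × (1 − 0.91) = 0.0019966
Marginal likelihood of the evidence = 0.060861.
P(vehicle C | evidence) = 0.0066679 / 0.060861 ≈ 0.110.

0.110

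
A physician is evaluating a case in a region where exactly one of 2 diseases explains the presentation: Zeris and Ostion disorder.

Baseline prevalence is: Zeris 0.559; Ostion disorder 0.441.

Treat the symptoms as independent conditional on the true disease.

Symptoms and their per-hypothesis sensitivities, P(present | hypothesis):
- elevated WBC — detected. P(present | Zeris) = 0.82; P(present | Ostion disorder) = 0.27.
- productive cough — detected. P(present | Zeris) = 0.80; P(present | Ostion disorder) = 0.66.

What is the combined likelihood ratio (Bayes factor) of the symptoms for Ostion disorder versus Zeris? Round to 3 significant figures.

Joint likelihood of the symptom pattern under each hypothesis:
  Ostion disorder: 0.27 × 0.66 = 0.1782
  Zeris: 0.82 × 0.80 = 0.656
Bayes factor = 0.1782 / 0.656 ≈ 0.272

0.272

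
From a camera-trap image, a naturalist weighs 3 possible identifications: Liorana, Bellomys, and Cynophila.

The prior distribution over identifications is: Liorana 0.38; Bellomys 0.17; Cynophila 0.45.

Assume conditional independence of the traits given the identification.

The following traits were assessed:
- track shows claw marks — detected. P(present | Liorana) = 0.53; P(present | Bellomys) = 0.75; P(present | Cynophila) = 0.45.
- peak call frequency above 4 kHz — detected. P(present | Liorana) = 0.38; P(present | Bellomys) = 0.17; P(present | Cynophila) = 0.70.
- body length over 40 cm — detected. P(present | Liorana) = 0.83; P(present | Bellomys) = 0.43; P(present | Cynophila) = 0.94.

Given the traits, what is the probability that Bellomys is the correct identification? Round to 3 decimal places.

0.045

Multiply each prior by the joint likelihood of the trait pattern:
  Liorana: 0.38 × 0.53 × 0.38 × 0.83 = 0.063522
  Bellomys: 0.17 × 0.75 × 0.17 × 0.43 = 0.0093203
  Cynophila: 0.45 × 0.45 × 0.70 × 0.94 = 0.13324
Marginal likelihood of the evidence = 0.20609.
P(Bellomys | evidence) = 0.0093203 / 0.20609 ≈ 0.045.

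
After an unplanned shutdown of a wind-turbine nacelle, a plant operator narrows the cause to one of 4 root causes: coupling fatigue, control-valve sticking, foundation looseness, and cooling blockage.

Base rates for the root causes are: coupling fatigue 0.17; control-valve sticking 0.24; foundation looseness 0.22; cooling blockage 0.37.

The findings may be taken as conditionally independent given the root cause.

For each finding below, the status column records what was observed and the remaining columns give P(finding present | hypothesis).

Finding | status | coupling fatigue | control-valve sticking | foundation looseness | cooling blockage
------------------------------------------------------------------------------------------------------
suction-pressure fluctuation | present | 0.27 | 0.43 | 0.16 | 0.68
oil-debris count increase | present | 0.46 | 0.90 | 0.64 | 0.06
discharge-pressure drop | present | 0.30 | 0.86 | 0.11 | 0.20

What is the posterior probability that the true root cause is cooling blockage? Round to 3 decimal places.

Multiply each prior by the joint likelihood of the evidence pattern:
  coupling fatigue: 0.17 × 0.27 × 0.46 × 0.30 = 0.0063342
  control-valve sticking: 0.24 × 0.43 × 0.90 × 0.86 = 0.079877
  foundation looseness: 0.22 × 0.16 × 0.64 × 0.11 = 0.0024781
  cooling blockage: 0.37 × 0.68 × 0.06 × 0.20 = 0.0030192
Marginal likelihood of the evidence = 0.091708.
P(cooling blockage | evidence) = 0.0030192 / 0.091708 ≈ 0.033.

0.033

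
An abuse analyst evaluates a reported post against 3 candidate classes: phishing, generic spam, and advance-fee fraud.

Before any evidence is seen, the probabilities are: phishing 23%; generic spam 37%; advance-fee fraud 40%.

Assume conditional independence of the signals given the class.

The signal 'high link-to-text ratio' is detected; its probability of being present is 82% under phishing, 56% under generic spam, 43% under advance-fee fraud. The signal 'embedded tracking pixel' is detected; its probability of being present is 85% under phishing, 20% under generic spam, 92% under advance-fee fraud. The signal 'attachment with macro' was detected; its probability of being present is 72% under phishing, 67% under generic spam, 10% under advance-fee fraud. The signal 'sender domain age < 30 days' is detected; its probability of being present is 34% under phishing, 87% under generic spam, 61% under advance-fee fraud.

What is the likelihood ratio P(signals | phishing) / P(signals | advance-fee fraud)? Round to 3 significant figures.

7.07

Joint likelihood of the signal pattern under each hypothesis:
  phishing: 0.82 × 0.85 × 0.72 × 0.34 = 0.17063
  advance-fee fraud: 0.43 × 0.92 × 0.10 × 0.61 = 0.024132
Bayes factor = 0.17063 / 0.024132 ≈ 7.07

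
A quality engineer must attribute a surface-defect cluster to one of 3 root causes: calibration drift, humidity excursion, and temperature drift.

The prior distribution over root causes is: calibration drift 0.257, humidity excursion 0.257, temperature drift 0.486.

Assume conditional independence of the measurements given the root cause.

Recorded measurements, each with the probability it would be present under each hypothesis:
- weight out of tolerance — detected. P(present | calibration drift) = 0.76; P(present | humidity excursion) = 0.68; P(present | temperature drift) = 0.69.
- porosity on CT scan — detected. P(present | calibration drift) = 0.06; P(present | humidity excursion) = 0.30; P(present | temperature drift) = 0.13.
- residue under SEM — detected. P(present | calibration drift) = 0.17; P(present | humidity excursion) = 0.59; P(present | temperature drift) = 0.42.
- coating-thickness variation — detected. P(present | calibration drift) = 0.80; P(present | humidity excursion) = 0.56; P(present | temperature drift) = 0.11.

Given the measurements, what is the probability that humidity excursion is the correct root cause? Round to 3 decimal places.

0.828

For each hypothesis, the unnormalized posterior weight is prior × product of the measurement likelihoods:
  calibration drift: 0.257 × 0.76 × 0.06 × 0.17 × 0.80 = 0.0015938
  humidity excursion: 0.257 × 0.68 × 0.30 × 0.59 × 0.56 = 0.017322
  temperature drift: 0.486 × 0.69 × 0.13 × 0.42 × 0.11 = 0.0020141
Marginal likelihood of the evidence = 0.02093.
P(humidity excursion | evidence) = 0.017322 / 0.02093 ≈ 0.828.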